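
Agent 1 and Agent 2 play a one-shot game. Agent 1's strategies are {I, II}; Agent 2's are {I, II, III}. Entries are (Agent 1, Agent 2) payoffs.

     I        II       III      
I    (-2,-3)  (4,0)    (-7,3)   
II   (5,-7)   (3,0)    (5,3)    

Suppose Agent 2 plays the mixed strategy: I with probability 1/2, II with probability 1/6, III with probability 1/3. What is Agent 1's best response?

II

Compute Agent 1's expected payoff from each pure strategy against the given mix.
I: (1/2)·(-2) + (1/6)·4 + (1/3)·(-7) = -8/3
II: (1/2)·5 + (1/6)·3 + (1/3)·5 = 14/3
Highest expected payoff is 14/3, from II.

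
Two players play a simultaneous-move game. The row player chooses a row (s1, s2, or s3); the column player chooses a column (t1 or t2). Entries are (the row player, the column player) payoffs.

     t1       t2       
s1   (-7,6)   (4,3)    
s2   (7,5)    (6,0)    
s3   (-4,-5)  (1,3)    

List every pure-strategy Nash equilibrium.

A profile is a Nash equilibrium when each player is best-responding to the other.
The row player's best responses — vs t1: s2 (payoff 7); vs t2: s2 (payoff 6).
The column player's best responses — vs s1: t1 (payoff 6); vs s2: t1 (payoff 5); vs s3: t2 (payoff 3).
The only mutual best response is (s2, t1); neither player gains by switching there.

(s2, t1)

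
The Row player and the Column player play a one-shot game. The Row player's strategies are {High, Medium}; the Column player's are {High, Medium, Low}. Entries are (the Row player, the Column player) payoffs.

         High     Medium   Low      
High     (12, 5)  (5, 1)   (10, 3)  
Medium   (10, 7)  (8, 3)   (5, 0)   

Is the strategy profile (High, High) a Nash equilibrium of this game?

Holding the Column player at High: the Row player gets 12 from High, versus 10 from Medium. No profitable deviation for the Row player.
Holding the Row player at High: the Column player gets 5 from High, versus 1 from Medium, 3 from Low. No profitable deviation for the Column player either.

Yes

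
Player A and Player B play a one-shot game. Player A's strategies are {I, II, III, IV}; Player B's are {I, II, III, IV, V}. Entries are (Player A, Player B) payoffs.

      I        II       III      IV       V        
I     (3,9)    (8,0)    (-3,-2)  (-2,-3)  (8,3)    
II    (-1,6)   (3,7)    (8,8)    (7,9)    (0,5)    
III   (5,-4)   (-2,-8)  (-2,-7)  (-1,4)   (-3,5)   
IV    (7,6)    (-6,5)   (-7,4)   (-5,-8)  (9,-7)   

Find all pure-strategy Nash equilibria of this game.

Check mutual best responses: a cell is a NE iff neither player can gain by unilaterally deviating.
Player A's best responses — vs I: IV (payoff 7); vs II: I (payoff 8); vs III: II (payoff 8); vs IV: II (payoff 7); vs V: IV (payoff 9).
Player B's best responses — vs I: I (payoff 9); vs II: IV (payoff 9); vs III: V (payoff 5); vs IV: I (payoff 6).
Mutual best responses occur at (II, IV) and (IV, I); at each, neither player gains by switching.

(II, IV) and (IV, I)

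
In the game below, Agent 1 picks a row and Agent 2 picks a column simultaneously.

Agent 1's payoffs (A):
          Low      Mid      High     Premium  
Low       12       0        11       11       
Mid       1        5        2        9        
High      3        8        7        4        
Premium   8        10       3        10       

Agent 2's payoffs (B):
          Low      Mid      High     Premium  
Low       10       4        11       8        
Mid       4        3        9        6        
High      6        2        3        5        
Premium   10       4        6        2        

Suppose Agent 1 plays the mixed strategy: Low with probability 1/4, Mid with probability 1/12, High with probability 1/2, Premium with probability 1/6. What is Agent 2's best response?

Compute Agent 2's expected payoff from each pure strategy against the given mix.
Low: (1/4)·10 + (1/12)·4 + (1/2)·6 + (1/6)·10 = 15/2
Mid: (1/4)·4 + (1/12)·3 + (1/2)·2 + (1/6)·4 = 35/12
High: (1/4)·11 + (1/12)·9 + (1/2)·3 + (1/6)·6 = 6
Premium: (1/4)·8 + (1/12)·6 + (1/2)·5 + (1/6)·2 = 16/3
Highest expected payoff is 15/2, from Low.

Low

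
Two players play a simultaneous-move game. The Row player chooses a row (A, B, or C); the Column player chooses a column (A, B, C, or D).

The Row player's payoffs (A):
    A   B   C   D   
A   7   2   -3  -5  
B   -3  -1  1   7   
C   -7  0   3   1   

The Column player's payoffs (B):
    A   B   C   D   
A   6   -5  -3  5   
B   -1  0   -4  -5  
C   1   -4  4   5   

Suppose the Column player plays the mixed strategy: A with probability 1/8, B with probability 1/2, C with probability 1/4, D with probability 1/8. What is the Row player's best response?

Compute the Row player's expected payoff from each pure strategy against the given mix.
A: (1/8)·7 + (1/2)·2 + (1/4)·(-3) + (1/8)·(-5) = 1/2
B: (1/8)·(-3) + (1/2)·(-1) + (1/4)·1 + (1/8)·7 = 1/4
C: (1/8)·(-7) + (1/2)·0 + (1/4)·3 + (1/8)·1 = 0
Highest expected payoff is 1/2, from A.

A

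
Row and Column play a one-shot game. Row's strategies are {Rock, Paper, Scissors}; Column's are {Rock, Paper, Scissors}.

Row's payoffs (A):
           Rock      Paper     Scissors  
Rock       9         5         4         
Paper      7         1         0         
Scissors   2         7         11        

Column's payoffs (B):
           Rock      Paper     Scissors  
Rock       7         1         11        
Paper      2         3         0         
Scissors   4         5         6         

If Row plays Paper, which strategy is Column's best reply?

Paper

With Row fixed at Paper, Column's payoffs are: Rock → 2, Paper → 3, Scissors → 0.
The maximum is 3, achieved by Paper.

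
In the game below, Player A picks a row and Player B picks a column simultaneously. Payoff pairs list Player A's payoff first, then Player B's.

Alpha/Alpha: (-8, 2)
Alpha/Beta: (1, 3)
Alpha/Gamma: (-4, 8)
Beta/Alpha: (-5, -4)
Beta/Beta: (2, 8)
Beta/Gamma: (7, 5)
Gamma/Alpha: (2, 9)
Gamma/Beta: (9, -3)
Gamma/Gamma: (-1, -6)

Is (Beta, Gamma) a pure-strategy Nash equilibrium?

Holding Player B at Gamma: Player A gets 7 from Beta, versus -4 from Alpha, -1 from Gamma. No profitable deviation for Player A.
Holding Player A at Beta: Player B gets 5 from Gamma but could get 8 by switching to Beta. Player B has a profitable deviation.

No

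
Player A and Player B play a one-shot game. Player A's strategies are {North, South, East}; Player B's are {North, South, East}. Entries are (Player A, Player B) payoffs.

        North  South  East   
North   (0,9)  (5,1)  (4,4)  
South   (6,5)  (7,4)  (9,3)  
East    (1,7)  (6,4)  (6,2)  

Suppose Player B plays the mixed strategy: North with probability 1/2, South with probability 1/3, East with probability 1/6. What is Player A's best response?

Compute Player A's expected payoff from each pure strategy against the given mix.
North: (1/2)·0 + (1/3)·5 + (1/6)·4 = 7/3
South: (1/2)·6 + (1/3)·7 + (1/6)·9 = 41/6
East: (1/2)·1 + (1/3)·6 + (1/6)·6 = 7/2
Highest expected payoff is 41/6, from South.

South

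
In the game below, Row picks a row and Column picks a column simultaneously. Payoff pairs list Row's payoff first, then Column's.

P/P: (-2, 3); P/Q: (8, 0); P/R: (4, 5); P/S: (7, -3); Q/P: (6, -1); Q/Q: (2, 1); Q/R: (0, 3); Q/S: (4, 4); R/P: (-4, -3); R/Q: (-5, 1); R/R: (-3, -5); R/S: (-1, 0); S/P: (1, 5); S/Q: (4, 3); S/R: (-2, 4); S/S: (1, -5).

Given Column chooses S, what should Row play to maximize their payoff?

P

With Column fixed at S, Row's payoffs are: P → 7, Q → 4, R → -1, S → 1.
The maximum is 7, achieved by P.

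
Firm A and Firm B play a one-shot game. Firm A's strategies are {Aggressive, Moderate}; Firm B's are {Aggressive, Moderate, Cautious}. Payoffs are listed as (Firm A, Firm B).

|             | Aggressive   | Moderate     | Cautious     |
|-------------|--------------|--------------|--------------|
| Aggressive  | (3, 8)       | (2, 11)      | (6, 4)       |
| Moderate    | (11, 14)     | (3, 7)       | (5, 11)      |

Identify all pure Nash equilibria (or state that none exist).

Find each player's best response to every opponent strategy; NE are the intersections.
Firm A's best responses — vs Aggressive: Moderate (payoff 11); vs Moderate: Moderate (payoff 3); vs Cautious: Aggressive (payoff 6).
Firm B's best responses — vs Aggressive: Moderate (payoff 11); vs Moderate: Aggressive (payoff 14).
The only mutual best response is (Moderate, Aggressive); neither player gains by switching there.

(Moderate, Aggressive)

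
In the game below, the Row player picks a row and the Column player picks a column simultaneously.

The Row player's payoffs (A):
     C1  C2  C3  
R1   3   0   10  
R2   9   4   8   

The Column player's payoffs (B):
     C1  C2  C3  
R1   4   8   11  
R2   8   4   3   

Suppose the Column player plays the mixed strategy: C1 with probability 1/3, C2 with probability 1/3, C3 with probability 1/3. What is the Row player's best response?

R2

The Row player's best reply maximizes expected payoff against the mix.
R1: (1/3)·3 + (1/3)·0 + (1/3)·10 = 13/3
R2: (1/3)·9 + (1/3)·4 + (1/3)·8 = 7
Highest expected payoff is 7, from R2.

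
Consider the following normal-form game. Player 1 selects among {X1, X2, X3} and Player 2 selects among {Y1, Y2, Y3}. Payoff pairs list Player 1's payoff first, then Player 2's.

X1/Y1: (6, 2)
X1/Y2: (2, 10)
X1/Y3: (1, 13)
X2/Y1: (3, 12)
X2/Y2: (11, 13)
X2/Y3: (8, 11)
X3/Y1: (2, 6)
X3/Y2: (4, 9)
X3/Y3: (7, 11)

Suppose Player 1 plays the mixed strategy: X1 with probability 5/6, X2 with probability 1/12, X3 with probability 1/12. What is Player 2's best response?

Compute Player 2's expected payoff from each pure strategy against the given mix.
Y1: (5/6)·2 + (1/12)·12 + (1/12)·6 = 19/6
Y2: (5/6)·10 + (1/12)·13 + (1/12)·9 = 61/6
Y3: (5/6)·13 + (1/12)·11 + (1/12)·11 = 38/3
Highest expected payoff is 38/3, from Y3.

Y3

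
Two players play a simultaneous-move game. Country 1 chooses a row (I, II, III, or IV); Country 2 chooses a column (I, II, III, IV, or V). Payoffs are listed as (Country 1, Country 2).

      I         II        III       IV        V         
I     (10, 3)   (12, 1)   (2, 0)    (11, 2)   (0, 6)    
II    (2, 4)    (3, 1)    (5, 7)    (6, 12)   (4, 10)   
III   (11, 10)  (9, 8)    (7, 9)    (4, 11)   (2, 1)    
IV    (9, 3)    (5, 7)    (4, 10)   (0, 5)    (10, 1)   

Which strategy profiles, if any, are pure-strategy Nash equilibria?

Find each player's best response to every opponent strategy; NE are the intersections.
Country 1's best responses — vs I: III (payoff 11); vs II: I (payoff 12); vs III: III (payoff 7); vs IV: I (payoff 11); vs V: IV (payoff 10).
Country 2's best responses — vs I: V (payoff 6); vs II: IV (payoff 12); vs III: IV (payoff 11); vs IV: III (payoff 10).
No cell has both players best-responding. For instance, Country 1's best reply to V is IV, but against IV Country 2 prefers III over V.

There is no pure-strategy Nash equilibrium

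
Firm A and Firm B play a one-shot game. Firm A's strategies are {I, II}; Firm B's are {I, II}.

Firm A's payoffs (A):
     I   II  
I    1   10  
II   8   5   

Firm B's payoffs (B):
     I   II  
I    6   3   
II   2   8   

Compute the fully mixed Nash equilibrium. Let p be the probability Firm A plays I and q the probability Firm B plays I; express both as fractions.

p = 2/3, q = 5/12

Each player's mixing probability is pinned down by making the *other* player indifferent.
Firm B indifferent between I and II: p·6 + (1−p)·2 = p·3 + (1−p)·8 ⟹ 2 + 4p = 8 + (-5)p ⟹ p = 2/3.
Firm A indifferent between I and II: q·1 + (1−q)·10 = q·8 + (1−q)·5 ⟹ 10 + (-9)q = 5 + 3q ⟹ q = 5/12.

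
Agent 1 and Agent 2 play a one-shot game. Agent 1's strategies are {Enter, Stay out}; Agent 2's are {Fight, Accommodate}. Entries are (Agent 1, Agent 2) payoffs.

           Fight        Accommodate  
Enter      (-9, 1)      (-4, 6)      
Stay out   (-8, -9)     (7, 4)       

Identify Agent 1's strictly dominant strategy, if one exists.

A strategy is strictly dominant if it gives Agent 1 a strictly higher payoff than every other strategy, against every choice by the opponent.
Stay out strictly dominates: vs Fight: -8 > -9; vs Accommodate: 7 > -4.

Stay out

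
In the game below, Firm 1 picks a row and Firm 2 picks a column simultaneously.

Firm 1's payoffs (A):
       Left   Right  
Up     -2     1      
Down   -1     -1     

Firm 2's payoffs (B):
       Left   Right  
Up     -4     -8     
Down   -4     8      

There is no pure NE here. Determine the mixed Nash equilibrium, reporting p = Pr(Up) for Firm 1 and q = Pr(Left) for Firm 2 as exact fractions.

p = 3/4, q = 2/3

Each player's mixing probability is pinned down by making the *other* player indifferent.
Firm 2 indifferent between Left and Right: p·(-4) + (1−p)·(-4) = p·(-8) + (1−p)·8 ⟹ (-4) + 0p = 8 + (-16)p ⟹ p = 3/4.
Firm 1 indifferent between Up and Down: q·(-2) + (1−q)·1 = q·(-1) + (1−q)·(-1) ⟹ 1 + (-3)q = (-1) + 0q ⟹ q = 2/3.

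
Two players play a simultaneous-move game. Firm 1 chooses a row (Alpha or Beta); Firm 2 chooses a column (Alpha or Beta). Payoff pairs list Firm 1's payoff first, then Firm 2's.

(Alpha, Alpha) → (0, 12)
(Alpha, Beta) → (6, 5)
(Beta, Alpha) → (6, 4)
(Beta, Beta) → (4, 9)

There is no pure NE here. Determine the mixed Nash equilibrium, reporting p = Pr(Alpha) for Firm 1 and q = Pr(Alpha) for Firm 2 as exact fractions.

p = 5/12, q = 1/4

Each player's mixing probability is pinned down by making the *other* player indifferent.
Firm 2 indifferent between Alpha and Beta: p·12 + (1−p)·4 = p·5 + (1−p)·9 ⟹ 4 + 8p = 9 + (-4)p ⟹ p = 5/12.
Firm 1 indifferent between Alpha and Beta: q·0 + (1−q)·6 = q·6 + (1−q)·4 ⟹ 6 + (-6)q = 4 + 2q ⟹ q = 1/4.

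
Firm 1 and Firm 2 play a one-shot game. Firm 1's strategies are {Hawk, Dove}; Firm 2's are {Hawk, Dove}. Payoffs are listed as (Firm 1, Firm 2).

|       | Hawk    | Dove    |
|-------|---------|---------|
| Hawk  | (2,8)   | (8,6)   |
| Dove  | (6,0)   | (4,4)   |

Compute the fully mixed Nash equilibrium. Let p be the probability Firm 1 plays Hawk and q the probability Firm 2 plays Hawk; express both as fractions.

p = 2/3, q = 1/2

Each player's mixing probability is pinned down by making the *other* player indifferent.
Firm 2 indifferent between Hawk and Dove: p·8 + (1−p)·0 = p·6 + (1−p)·4 ⟹ 0 + 8p = 4 + 2p ⟹ p = 2/3.
Firm 1 indifferent between Hawk and Dove: q·2 + (1−q)·8 = q·6 + (1−q)·4 ⟹ 8 + (-6)q = 4 + 2q ⟹ q = 1/2.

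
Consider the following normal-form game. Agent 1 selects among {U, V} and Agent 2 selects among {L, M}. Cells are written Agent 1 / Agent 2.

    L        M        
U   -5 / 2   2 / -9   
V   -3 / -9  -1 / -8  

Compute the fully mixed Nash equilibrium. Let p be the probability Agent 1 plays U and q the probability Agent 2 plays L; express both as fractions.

In a mixed NE each player is indifferent between their pure strategies, so the opponent's mix sets the indifference.
Agent 2 indifferent between L and M: p·2 + (1−p)·(-9) = p·(-9) + (1−p)·(-8) ⟹ (-9) + 11p = (-8) + (-1)p ⟹ p = 1/12.
Agent 1 indifferent between U and V: q·(-5) + (1−q)·2 = q·(-3) + (1−q)·(-1) ⟹ 2 + (-7)q = (-1) + (-2)q ⟹ q = 3/5.

p = 1/12, q = 3/5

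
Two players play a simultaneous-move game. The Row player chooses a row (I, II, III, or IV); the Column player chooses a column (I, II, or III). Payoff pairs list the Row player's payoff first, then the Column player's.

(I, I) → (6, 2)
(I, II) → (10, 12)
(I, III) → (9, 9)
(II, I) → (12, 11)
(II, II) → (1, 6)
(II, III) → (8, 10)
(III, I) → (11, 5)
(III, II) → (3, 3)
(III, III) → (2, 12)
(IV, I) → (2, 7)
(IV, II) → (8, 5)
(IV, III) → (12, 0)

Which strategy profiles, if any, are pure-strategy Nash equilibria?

Find each player's best response to every opponent strategy; NE are the intersections.
The Row player's best responses — vs I: II (payoff 12); vs II: I (payoff 10); vs III: IV (payoff 12).
The Column player's best responses — vs I: II (payoff 12); vs II: I (payoff 11); vs III: III (payoff 12); vs IV: I (payoff 7).
Mutual best responses occur at (I, II) and (II, I); at each, neither player gains by switching.

(I, II) and (II, I)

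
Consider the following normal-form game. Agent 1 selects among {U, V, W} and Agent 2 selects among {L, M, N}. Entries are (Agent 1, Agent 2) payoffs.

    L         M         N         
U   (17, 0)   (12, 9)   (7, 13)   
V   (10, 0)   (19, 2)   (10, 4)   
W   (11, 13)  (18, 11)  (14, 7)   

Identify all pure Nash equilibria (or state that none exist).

There is no pure-strategy Nash equilibrium

A profile is a Nash equilibrium when each player is best-responding to the other.
Agent 1's best responses — vs L: U (payoff 17); vs M: V (payoff 19); vs N: W (payoff 14).
Agent 2's best responses — vs U: N (payoff 13); vs V: N (payoff 4); vs W: L (payoff 13).
No cell has both players best-responding. For instance, Agent 1's best reply to M is V, but against V Agent 2 prefers N over M.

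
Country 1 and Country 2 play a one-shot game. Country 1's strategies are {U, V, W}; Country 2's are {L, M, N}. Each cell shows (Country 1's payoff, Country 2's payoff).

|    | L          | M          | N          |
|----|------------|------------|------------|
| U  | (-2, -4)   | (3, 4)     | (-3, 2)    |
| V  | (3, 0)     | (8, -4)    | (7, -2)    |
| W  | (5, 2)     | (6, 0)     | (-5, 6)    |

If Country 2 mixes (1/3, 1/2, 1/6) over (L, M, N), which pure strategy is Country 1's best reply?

V

Compute Country 1's expected payoff from each pure strategy against the given mix.
U: (1/3)·(-2) + (1/2)·3 + (1/6)·(-3) = 1/3
V: (1/3)·3 + (1/2)·8 + (1/6)·7 = 37/6
W: (1/3)·5 + (1/2)·6 + (1/6)·(-5) = 23/6
Highest expected payoff is 37/6, from V.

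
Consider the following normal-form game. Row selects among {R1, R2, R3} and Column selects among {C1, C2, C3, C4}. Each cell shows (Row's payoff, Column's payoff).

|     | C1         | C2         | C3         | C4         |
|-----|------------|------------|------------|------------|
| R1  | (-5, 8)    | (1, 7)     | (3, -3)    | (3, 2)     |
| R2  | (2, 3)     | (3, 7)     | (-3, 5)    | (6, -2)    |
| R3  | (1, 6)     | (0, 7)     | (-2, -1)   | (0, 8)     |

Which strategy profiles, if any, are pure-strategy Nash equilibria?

(R2, C2)

Check mutual best responses: a cell is a NE iff neither player can gain by unilaterally deviating.
Row's best responses — vs C1: R2 (payoff 2); vs C2: R2 (payoff 3); vs C3: R1 (payoff 3); vs C4: R2 (payoff 6).
Column's best responses — vs R1: C1 (payoff 8); vs R2: C2 (payoff 7); vs R3: C4 (payoff 8).
The only mutual best response is (R2, C2); neither player gains by switching there.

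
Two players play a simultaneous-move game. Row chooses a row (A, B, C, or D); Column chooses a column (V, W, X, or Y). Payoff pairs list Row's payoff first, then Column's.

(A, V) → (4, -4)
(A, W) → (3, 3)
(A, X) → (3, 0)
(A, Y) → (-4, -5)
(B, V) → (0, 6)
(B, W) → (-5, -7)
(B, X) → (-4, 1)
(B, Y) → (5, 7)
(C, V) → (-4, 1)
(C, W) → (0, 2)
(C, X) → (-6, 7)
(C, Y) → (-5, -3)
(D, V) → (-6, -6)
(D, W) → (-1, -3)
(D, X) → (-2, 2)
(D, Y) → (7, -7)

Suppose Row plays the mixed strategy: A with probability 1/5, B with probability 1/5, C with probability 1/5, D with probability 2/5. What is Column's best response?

X

Column's best reply maximizes expected payoff against the mix.
V: (1/5)·(-4) + (1/5)·6 + (1/5)·1 + (2/5)·(-6) = -9/5
W: (1/5)·3 + (1/5)·(-7) + (1/5)·2 + (2/5)·(-3) = -8/5
X: (1/5)·0 + (1/5)·1 + (1/5)·7 + (2/5)·2 = 12/5
Y: (1/5)·(-5) + (1/5)·7 + (1/5)·(-3) + (2/5)·(-7) = -3
Highest expected payoff is 12/5, from X.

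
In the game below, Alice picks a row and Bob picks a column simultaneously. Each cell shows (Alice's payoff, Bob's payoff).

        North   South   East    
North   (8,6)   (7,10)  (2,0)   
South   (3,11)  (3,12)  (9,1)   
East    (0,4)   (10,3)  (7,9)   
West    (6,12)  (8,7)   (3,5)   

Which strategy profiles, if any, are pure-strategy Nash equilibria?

Find each player's best response to every opponent strategy; NE are the intersections.
Alice's best responses — vs North: North (payoff 8); vs South: East (payoff 10); vs East: South (payoff 9).
Bob's best responses — vs North: South (payoff 10); vs South: South (payoff 12); vs East: East (payoff 9); vs West: North (payoff 12).
No cell has both players best-responding. For instance, Alice's best reply to South is East, but against East Bob prefers East over South.

None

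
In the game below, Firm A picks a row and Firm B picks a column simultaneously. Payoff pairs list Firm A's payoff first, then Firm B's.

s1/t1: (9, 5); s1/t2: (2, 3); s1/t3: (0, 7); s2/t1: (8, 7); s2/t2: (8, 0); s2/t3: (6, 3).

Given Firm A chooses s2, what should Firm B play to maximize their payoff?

With Firm A fixed at s2, Firm B's payoffs are: t1 → 7, t2 → 0, t3 → 3.
The maximum is 7, achieved by t1.

t1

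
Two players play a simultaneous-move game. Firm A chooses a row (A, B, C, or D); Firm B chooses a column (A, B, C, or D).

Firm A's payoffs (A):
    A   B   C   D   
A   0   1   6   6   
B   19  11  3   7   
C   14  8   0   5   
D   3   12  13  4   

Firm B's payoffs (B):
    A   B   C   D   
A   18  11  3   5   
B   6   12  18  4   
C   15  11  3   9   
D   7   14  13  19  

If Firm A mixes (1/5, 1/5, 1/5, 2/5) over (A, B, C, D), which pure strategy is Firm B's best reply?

B

Firm B's best reply maximizes expected payoff against the mix.
A: (1/5)·18 + (1/5)·6 + (1/5)·15 + (2/5)·7 = 53/5
B: (1/5)·11 + (1/5)·12 + (1/5)·11 + (2/5)·14 = 62/5
C: (1/5)·3 + (1/5)·18 + (1/5)·3 + (2/5)·13 = 10
D: (1/5)·5 + (1/5)·4 + (1/5)·9 + (2/5)·19 = 56/5
Highest expected payoff is 62/5, from B.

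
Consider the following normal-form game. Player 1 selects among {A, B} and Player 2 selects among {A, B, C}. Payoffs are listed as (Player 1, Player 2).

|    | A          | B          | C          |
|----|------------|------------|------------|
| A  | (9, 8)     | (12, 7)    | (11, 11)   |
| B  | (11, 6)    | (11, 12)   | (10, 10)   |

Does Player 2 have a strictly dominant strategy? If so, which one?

No strictly dominant strategy

A strategy is strictly dominant if it gives Player 2 a strictly higher payoff than every other strategy, against every choice by the opponent.
A is not dominant: against A, C gives 11 > 8.
B is not dominant: against A, A gives 8 > 7.
C is not dominant: against B, B gives 12 > 10.
No single strategy is best against every opponent action.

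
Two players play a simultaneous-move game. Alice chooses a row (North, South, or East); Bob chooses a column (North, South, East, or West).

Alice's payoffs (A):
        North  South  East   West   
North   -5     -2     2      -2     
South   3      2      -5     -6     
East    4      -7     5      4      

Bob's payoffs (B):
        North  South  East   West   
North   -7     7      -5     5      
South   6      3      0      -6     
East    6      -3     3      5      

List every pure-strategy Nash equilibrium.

Check mutual best responses: a cell is a NE iff neither player can gain by unilaterally deviating.
Alice's best responses — vs North: East (payoff 4); vs South: South (payoff 2); vs East: East (payoff 5); vs West: East (payoff 4).
Bob's best responses — vs North: South (payoff 7); vs South: North (payoff 6); vs East: North (payoff 6).
The only mutual best response is (East, North); neither player gains by switching there.

(East, North)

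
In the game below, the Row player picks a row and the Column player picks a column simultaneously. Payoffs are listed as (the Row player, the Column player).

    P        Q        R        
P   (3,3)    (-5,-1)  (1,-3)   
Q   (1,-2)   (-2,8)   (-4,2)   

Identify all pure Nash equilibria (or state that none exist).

(P, P) and (Q, Q)

Check mutual best responses: a cell is a NE iff neither player can gain by unilaterally deviating.
The Row player's best responses — vs P: P (payoff 3); vs Q: Q (payoff -2); vs R: P (payoff 1).
The Column player's best responses — vs P: P (payoff 3); vs Q: Q (payoff 8).
Mutual best responses occur at (P, P) and (Q, Q); at each, neither player gains by switching.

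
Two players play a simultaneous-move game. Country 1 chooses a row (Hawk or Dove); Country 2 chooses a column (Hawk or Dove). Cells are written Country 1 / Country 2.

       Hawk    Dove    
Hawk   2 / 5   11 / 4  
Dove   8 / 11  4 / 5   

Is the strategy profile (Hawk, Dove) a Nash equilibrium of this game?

No

Holding Country 2 at Dove: Country 1 gets 11 from Hawk, versus 4 from Dove. No profitable deviation for Country 1.
Holding Country 1 at Hawk: Country 2 gets 4 from Dove but could get 5 by switching to Hawk. Country 2 has a profitable deviation.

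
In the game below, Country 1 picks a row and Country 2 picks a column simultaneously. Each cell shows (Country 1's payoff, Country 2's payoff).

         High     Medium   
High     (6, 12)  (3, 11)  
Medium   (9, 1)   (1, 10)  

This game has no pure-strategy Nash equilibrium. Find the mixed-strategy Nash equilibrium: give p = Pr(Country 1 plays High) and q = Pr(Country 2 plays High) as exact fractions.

In a mixed NE each player is indifferent between their pure strategies, so the opponent's mix sets the indifference.
Country 2 indifferent between High and Medium: p·12 + (1−p)·1 = p·11 + (1−p)·10 ⟹ 1 + 11p = 10 + 1p ⟹ p = 9/10.
Country 1 indifferent between High and Medium: q·6 + (1−q)·3 = q·9 + (1−q)·1 ⟹ 3 + 3q = 1 + 8q ⟹ q = 2/5.

p = 9/10, q = 2/5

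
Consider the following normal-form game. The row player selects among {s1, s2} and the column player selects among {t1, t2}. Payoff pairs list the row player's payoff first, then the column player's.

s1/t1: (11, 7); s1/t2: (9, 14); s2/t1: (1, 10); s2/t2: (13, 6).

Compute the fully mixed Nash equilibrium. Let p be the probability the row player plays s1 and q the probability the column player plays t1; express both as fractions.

p = 4/11, q = 2/7

Each player's mixing probability is pinned down by making the *other* player indifferent.
The column player indifferent between t1 and t2: p·7 + (1−p)·10 = p·14 + (1−p)·6 ⟹ 10 + (-3)p = 6 + 8p ⟹ p = 4/11.
The row player indifferent between s1 and s2: q·11 + (1−q)·9 = q·1 + (1−q)·13 ⟹ 9 + 2q = 13 + (-12)q ⟹ q = 2/7.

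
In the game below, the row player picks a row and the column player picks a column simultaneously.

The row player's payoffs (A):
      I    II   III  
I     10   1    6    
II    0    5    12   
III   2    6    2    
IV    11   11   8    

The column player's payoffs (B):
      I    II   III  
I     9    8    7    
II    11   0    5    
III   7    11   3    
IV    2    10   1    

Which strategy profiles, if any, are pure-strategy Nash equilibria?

A profile is a Nash equilibrium when each player is best-responding to the other.
The row player's best responses — vs I: IV (payoff 11); vs II: IV (payoff 11); vs III: II (payoff 12).
The column player's best responses — vs I: I (payoff 9); vs II: I (payoff 11); vs III: II (payoff 11); vs IV: II (payoff 10).
The only mutual best response is (IV, II); neither player gains by switching there.

(IV, II)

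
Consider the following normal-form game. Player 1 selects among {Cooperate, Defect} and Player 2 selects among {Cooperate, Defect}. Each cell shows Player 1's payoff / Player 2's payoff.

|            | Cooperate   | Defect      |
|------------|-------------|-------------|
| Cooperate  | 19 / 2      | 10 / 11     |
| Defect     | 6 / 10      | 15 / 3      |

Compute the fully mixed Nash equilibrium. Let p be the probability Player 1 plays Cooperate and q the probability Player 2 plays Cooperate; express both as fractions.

In a mixed NE each player is indifferent between their pure strategies, so the opponent's mix sets the indifference.
Player 2 indifferent between Cooperate and Defect: p·2 + (1−p)·10 = p·11 + (1−p)·3 ⟹ 10 + (-8)p = 3 + 8p ⟹ p = 7/16.
Player 1 indifferent between Cooperate and Defect: q·19 + (1−q)·10 = q·6 + (1−q)·15 ⟹ 10 + 9q = 15 + (-9)q ⟹ q = 5/18.

p = 7/16, q = 5/18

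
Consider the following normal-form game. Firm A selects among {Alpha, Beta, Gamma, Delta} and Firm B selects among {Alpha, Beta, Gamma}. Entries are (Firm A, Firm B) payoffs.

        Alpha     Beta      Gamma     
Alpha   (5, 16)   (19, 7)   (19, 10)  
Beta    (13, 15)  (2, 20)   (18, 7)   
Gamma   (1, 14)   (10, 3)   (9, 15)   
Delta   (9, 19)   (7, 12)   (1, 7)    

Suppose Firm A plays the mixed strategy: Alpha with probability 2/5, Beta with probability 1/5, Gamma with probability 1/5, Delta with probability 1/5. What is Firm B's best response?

Alpha

Compute Firm B's expected payoff from each pure strategy against the given mix.
Alpha: (2/5)·16 + (1/5)·15 + (1/5)·14 + (1/5)·19 = 16
Beta: (2/5)·7 + (1/5)·20 + (1/5)·3 + (1/5)·12 = 49/5
Gamma: (2/5)·10 + (1/5)·7 + (1/5)·15 + (1/5)·7 = 49/5
Highest expected payoff is 16, from Alpha.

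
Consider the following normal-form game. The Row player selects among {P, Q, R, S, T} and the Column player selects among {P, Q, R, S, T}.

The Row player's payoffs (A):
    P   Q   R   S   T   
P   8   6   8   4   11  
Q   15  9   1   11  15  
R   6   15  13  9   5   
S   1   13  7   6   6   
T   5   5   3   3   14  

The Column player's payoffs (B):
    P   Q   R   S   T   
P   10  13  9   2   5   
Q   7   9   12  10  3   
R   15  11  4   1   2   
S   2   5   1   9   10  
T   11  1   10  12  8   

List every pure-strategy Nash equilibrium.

No pure-strategy Nash equilibrium

Check mutual best responses: a cell is a NE iff neither player can gain by unilaterally deviating.
The Row player's best responses — vs P: Q (payoff 15); vs Q: R (payoff 15); vs R: R (payoff 13); vs S: Q (payoff 11); vs T: Q (payoff 15).
The Column player's best responses — vs P: Q (payoff 13); vs Q: R (payoff 12); vs R: P (payoff 15); vs S: T (payoff 10); vs T: S (payoff 12).
No cell has both players best-responding. For instance, the Row player's best reply to T is Q, but against Q the Column player prefers R over T.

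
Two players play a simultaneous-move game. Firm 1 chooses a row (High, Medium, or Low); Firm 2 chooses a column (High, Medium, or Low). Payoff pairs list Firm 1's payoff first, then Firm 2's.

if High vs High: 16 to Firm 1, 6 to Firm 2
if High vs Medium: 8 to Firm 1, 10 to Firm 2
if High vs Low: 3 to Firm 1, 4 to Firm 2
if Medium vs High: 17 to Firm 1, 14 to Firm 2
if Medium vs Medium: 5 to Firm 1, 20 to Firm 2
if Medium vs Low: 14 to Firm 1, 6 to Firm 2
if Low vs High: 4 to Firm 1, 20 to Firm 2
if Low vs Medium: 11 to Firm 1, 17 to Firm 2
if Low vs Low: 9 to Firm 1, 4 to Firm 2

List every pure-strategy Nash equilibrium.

None

A profile is a Nash equilibrium when each player is best-responding to the other.
Firm 1's best responses — vs High: Medium (payoff 17); vs Medium: Low (payoff 11); vs Low: Medium (payoff 14).
Firm 2's best responses — vs High: Medium (payoff 10); vs Medium: Medium (payoff 20); vs Low: High (payoff 20).
No cell has both players best-responding. For instance, Firm 1's best reply to High is Medium, but against Medium Firm 2 prefers Medium over High.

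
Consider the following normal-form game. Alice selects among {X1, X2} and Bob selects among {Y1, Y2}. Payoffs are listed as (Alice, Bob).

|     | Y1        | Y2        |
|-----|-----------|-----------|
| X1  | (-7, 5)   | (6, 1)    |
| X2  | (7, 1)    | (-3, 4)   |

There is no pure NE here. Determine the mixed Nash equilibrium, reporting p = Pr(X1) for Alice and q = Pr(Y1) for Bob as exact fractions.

In a mixed NE each player is indifferent between their pure strategies, so the opponent's mix sets the indifference.
Bob indifferent between Y1 and Y2: p·5 + (1−p)·1 = p·1 + (1−p)·4 ⟹ 1 + 4p = 4 + (-3)p ⟹ p = 3/7.
Alice indifferent between X1 and X2: q·(-7) + (1−q)·6 = q·7 + (1−q)·(-3) ⟹ 6 + (-13)q = (-3) + 10q ⟹ q = 9/23.

p = 3/7, q = 9/23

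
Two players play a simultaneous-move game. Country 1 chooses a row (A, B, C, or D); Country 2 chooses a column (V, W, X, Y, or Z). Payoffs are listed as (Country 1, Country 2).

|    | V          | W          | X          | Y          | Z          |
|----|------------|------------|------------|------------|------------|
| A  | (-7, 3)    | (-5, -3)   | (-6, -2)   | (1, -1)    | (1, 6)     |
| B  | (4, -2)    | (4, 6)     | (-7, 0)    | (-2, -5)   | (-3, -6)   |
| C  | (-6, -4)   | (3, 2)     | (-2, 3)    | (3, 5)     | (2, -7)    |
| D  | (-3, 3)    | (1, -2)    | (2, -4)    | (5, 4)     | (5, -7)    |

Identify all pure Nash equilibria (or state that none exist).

A profile is a Nash equilibrium when each player is best-responding to the other.
Country 1's best responses — vs V: B (payoff 4); vs W: B (payoff 4); vs X: D (payoff 2); vs Y: D (payoff 5); vs Z: D (payoff 5).
Country 2's best responses — vs A: Z (payoff 6); vs B: W (payoff 6); vs C: Y (payoff 5); vs D: Y (payoff 4).
Mutual best responses occur at (B, W) and (D, Y); at each, neither player gains by switching.

(B, W) and (D, Y)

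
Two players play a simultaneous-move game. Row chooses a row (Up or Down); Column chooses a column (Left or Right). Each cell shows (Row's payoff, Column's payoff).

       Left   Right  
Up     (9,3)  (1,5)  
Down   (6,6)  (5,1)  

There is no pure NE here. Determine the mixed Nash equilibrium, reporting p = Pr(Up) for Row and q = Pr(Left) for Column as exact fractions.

In a mixed NE each player is indifferent between their pure strategies, so the opponent's mix sets the indifference.
Column indifferent between Left and Right: p·3 + (1−p)·6 = p·5 + (1−p)·1 ⟹ 6 + (-3)p = 1 + 4p ⟹ p = 5/7.
Row indifferent between Up and Down: q·9 + (1−q)·1 = q·6 + (1−q)·5 ⟹ 1 + 8q = 5 + 1q ⟹ q = 4/7.

p = 5/7, q = 4/7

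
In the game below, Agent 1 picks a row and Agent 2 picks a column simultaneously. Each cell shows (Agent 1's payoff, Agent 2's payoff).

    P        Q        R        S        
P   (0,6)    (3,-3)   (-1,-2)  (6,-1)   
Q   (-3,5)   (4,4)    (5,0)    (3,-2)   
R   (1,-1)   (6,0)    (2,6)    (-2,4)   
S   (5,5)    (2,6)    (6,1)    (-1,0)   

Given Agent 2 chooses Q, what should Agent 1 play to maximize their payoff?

With Agent 2 fixed at Q, Agent 1's payoffs are: P → 3, Q → 4, R → 6, S → 2.
The maximum is 6, achieved by R.

R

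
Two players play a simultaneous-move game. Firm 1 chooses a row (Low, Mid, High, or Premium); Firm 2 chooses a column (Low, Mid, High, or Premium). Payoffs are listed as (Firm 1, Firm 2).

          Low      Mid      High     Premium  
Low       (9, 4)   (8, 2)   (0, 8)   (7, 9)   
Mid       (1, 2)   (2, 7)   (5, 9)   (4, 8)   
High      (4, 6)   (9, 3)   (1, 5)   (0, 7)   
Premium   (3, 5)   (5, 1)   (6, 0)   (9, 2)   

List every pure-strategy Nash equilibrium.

No pure-strategy Nash equilibrium

Find each player's best response to every opponent strategy; NE are the intersections.
Firm 1's best responses — vs Low: Low (payoff 9); vs Mid: High (payoff 9); vs High: Premium (payoff 6); vs Premium: Premium (payoff 9).
Firm 2's best responses — vs Low: Premium (payoff 9); vs Mid: High (payoff 9); vs High: Premium (payoff 7); vs Premium: Low (payoff 5).
No cell has both players best-responding. For instance, Firm 1's best reply to Mid is High, but against High Firm 2 prefers Premium over Mid.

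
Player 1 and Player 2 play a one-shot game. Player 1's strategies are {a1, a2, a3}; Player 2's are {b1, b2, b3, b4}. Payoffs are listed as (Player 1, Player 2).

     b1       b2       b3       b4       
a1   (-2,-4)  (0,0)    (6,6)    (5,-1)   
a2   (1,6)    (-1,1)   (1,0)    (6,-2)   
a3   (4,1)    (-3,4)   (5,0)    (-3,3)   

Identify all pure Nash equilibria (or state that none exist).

(a1, b3)

Find each player's best response to every opponent strategy; NE are the intersections.
Player 1's best responses — vs b1: a3 (payoff 4); vs b2: a1 (payoff 0); vs b3: a1 (payoff 6); vs b4: a2 (payoff 6).
Player 2's best responses — vs a1: b3 (payoff 6); vs a2: b1 (payoff 6); vs a3: b2 (payoff 4).
The only mutual best response is (a1, b3); neither player gains by switching there.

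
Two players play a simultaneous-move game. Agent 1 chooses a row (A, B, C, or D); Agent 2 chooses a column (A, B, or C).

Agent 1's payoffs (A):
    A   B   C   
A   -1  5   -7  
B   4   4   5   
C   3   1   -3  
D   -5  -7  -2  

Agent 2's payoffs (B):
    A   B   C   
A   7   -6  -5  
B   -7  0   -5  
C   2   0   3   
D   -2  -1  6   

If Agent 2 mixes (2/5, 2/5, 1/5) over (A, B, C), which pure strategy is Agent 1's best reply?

B

Agent 1's best reply maximizes expected payoff against the mix.
A: (2/5)·(-1) + (2/5)·5 + (1/5)·(-7) = 1/5
B: (2/5)·4 + (2/5)·4 + (1/5)·5 = 21/5
C: (2/5)·3 + (2/5)·1 + (1/5)·(-3) = 1
D: (2/5)·(-5) + (2/5)·(-7) + (1/5)·(-2) = -26/5
Highest expected payoff is 21/5, from B.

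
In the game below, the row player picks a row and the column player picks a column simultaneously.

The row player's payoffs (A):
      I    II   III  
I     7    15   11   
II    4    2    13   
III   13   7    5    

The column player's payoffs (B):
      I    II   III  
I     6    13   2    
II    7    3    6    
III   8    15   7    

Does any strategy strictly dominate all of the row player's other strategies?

None

A strategy is strictly dominant if it gives the row player a strictly higher payoff than every other strategy, against every choice by the opponent.
I is not dominant: against I, III gives 13 > 7.
II is not dominant: against I, I gives 7 > 4.
III is not dominant: against II, I gives 15 > 7.
No single strategy is best against every opponent action.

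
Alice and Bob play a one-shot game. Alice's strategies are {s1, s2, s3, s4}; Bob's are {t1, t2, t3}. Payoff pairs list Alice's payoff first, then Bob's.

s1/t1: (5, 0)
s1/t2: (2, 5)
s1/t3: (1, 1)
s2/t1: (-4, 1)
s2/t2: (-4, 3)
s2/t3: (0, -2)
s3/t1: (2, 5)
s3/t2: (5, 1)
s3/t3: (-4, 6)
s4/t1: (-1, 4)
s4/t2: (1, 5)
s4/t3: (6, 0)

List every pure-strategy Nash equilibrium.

There is no pure-strategy Nash equilibrium

A profile is a Nash equilibrium when each player is best-responding to the other.
Alice's best responses — vs t1: s1 (payoff 5); vs t2: s3 (payoff 5); vs t3: s4 (payoff 6).
Bob's best responses — vs s1: t2 (payoff 5); vs s2: t2 (payoff 3); vs s3: t3 (payoff 6); vs s4: t2 (payoff 5).
No cell has both players best-responding. For instance, Alice's best reply to t2 is s3, but against s3 Bob prefers t3 over t2.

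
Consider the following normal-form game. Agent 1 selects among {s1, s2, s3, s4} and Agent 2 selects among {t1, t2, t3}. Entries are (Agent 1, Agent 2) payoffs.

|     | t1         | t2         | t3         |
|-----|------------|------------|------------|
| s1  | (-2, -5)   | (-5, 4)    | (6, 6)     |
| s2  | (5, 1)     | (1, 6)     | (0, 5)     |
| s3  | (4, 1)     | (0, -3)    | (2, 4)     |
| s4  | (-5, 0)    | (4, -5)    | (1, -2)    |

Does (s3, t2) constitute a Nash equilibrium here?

No

Holding Agent 2 at t2: Agent 1 gets 0 from s3 but could get 4 by switching to s4. Agent 1 has a profitable deviation.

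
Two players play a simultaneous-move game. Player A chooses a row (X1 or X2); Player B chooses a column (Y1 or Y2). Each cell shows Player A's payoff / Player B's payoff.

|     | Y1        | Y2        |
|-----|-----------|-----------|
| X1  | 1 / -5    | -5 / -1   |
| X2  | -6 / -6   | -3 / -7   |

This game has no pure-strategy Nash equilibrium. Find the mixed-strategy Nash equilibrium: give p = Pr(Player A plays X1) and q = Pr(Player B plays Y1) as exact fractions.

In a mixed NE each player is indifferent between their pure strategies, so the opponent's mix sets the indifference.
Player B indifferent between Y1 and Y2: p·(-5) + (1−p)·(-6) = p·(-1) + (1−p)·(-7) ⟹ (-6) + 1p = (-7) + 6p ⟹ p = 1/5.
Player A indifferent between X1 and X2: q·1 + (1−q)·(-5) = q·(-6) + (1−q)·(-3) ⟹ (-5) + 6q = (-3) + (-3)q ⟹ q = 2/9.

p = 1/5, q = 2/9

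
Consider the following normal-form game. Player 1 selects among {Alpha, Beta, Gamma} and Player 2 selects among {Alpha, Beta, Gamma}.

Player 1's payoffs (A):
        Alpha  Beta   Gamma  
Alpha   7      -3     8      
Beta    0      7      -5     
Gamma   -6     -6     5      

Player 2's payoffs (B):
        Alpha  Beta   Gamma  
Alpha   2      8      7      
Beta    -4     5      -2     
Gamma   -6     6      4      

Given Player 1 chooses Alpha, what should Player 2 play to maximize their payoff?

Beta

With Player 1 fixed at Alpha, Player 2's payoffs are: Alpha → 2, Beta → 8, Gamma → 7.
The maximum is 8, achieved by Beta.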